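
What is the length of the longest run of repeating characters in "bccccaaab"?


Input: "bccccaaab"
Scanning for longest run:
  Position 1 ('c'): new char, reset run to 1
  Position 2 ('c'): continues run of 'c', length=2
  Position 3 ('c'): continues run of 'c', length=3
  Position 4 ('c'): continues run of 'c', length=4
  Position 5 ('a'): new char, reset run to 1
  Position 6 ('a'): continues run of 'a', length=2
  Position 7 ('a'): continues run of 'a', length=3
  Position 8 ('b'): new char, reset run to 1
Longest run: 'c' with length 4

4


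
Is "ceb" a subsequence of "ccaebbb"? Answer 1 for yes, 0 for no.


Check if "ceb" is a subsequence of "ccaebbb"
Greedy scan:
  Position 0 ('c'): matches sub[0] = 'c'
  Position 1 ('c'): no match needed
  Position 2 ('a'): no match needed
  Position 3 ('e'): matches sub[1] = 'e'
  Position 4 ('b'): matches sub[2] = 'b'
  Position 5 ('b'): no match needed
  Position 6 ('b'): no match needed
All 3 characters matched => is a subsequence

1


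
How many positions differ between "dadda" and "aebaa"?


Comparing "dadda" and "aebaa" position by position:
  Position 0: 'd' vs 'a' => DIFFER
  Position 1: 'a' vs 'e' => DIFFER
  Position 2: 'd' vs 'b' => DIFFER
  Position 3: 'd' vs 'a' => DIFFER
  Position 4: 'a' vs 'a' => same
Positions that differ: 4

4


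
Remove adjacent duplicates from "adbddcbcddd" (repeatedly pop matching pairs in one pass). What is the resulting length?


Input: adbddcbcddd
Stack-based adjacent duplicate removal:
  Read 'a': push. Stack: a
  Read 'd': push. Stack: ad
  Read 'b': push. Stack: adb
  Read 'd': push. Stack: adbd
  Read 'd': matches stack top 'd' => pop. Stack: adb
  Read 'c': push. Stack: adbc
  Read 'b': push. Stack: adbcb
  Read 'c': push. Stack: adbcbc
  Read 'd': push. Stack: adbcbcd
  Read 'd': matches stack top 'd' => pop. Stack: adbcbc
  Read 'd': push. Stack: adbcbcd
Final stack: "adbcbcd" (length 7)

7


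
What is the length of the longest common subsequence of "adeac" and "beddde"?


LCS of "adeac" and "beddde"
DP table:
           b    e    d    d    d    e
      0    0    0    0    0    0    0
  a   0    0    0    0    0    0    0
  d   0    0    0    1    1    1    1
  e   0    0    1    1    1    1    2
  a   0    0    1    1    1    1    2
  c   0    0    1    1    1    1    2
LCS length = dp[5][6] = 2

2


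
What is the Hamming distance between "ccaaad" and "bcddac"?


Comparing "ccaaad" and "bcddac" position by position:
  Position 0: 'c' vs 'b' => differ
  Position 1: 'c' vs 'c' => same
  Position 2: 'a' vs 'd' => differ
  Position 3: 'a' vs 'd' => differ
  Position 4: 'a' vs 'a' => same
  Position 5: 'd' vs 'c' => differ
Total differences (Hamming distance): 4

4


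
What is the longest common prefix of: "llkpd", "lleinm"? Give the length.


Words: llkpd, lleinm
  Position 0: all 'l' => match
  Position 1: all 'l' => match
  Position 2: ('k', 'e') => mismatch, stop
LCP = "ll" (length 2)

2


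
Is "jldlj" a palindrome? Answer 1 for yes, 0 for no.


Input: jldlj
Reversed: jldlj
  Compare pos 0 ('j') with pos 4 ('j'): match
  Compare pos 1 ('l') with pos 3 ('l'): match
Result: palindrome

1


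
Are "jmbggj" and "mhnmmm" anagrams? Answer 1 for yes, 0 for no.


Strings: "jmbggj", "mhnmmm"
Sorted first:  bggjjm
Sorted second: hmmmmn
Differ at position 0: 'b' vs 'h' => not anagrams

0


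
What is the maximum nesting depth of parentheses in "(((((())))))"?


Input: "(((((())))))"
Tracking depth:
  Position 0 '(': depth becomes 1
  Position 1 '(': depth becomes 2
  Position 2 '(': depth becomes 3
  Position 3 '(': depth becomes 4
  Position 4 '(': depth becomes 5
  Position 5 '(': depth becomes 6
  Position 6 ')': depth becomes 5
  Position 7 ')': depth becomes 4
  Position 8 ')': depth becomes 3
  Position 9 ')': depth becomes 2
  Position 10 ')': depth becomes 1
  Position 11 ')': depth becomes 0
Maximum depth reached: 6

6


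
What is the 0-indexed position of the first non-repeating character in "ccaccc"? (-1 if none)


Input: ccaccc
Character frequencies:
  'a': 1
  'c': 5
Scanning left to right for freq == 1:
  Position 0 ('c'): freq=5, skip
  Position 1 ('c'): freq=5, skip
  Position 2 ('a'): unique! => answer = 2

2


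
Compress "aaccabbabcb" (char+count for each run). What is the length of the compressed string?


Input: aaccabbabcb
Runs:
  'a' x 2 => "a2"
  'c' x 2 => "c2"
  'a' x 1 => "a1"
  'b' x 2 => "b2"
  'a' x 1 => "a1"
  'b' x 1 => "b1"
  'c' x 1 => "c1"
  'b' x 1 => "b1"
Compressed: "a2c2a1b2a1b1c1b1"
Compressed length: 16

16


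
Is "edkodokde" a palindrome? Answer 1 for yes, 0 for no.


Input: edkodokde
Reversed: edkodokde
  Compare pos 0 ('e') with pos 8 ('e'): match
  Compare pos 1 ('d') with pos 7 ('d'): match
  Compare pos 2 ('k') with pos 6 ('k'): match
  Compare pos 3 ('o') with pos 5 ('o'): match
Result: palindrome

1


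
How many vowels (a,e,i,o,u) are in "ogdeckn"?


Input: ogdeckn
Checking each character:
  'o' at position 0: vowel (running total: 1)
  'g' at position 1: consonant
  'd' at position 2: consonant
  'e' at position 3: vowel (running total: 2)
  'c' at position 4: consonant
  'k' at position 5: consonant
  'n' at position 6: consonant
Total vowels: 2

2


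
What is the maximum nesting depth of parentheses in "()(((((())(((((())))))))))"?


Input: "()(((((())(((((())))))))))"
Tracking depth:
  Position 0 '(': depth becomes 1
  Position 1 ')': depth becomes 0
  Position 2 '(': depth becomes 1
  Position 3 '(': depth becomes 2
  Position 4 '(': depth becomes 3
  Position 5 '(': depth becomes 4
  Position 6 '(': depth becomes 5
  Position 7 '(': depth becomes 6
  Position 8 ')': depth becomes 5
  Position 9 ')': depth becomes 4
  Position 10 '(': depth becomes 5
  Position 11 '(': depth becomes 6
  Position 12 '(': depth becomes 7
  Position 13 '(': depth becomes 8
  Position 14 '(': depth becomes 9
  Position 15 '(': depth becomes 10
  Position 16 ')': depth becomes 9
  Position 17 ')': depth becomes 8
  Position 18 ')': depth becomes 7
  Position 19 ')': depth becomes 6
  Position 20 ')': depth becomes 5
  Position 21 ')': depth becomes 4
  Position 22 ')': depth becomes 3
  Position 23 ')': depth becomes 2
  Position 24 ')': depth becomes 1
  Position 25 ')': depth becomes 0
Maximum depth reached: 10

10


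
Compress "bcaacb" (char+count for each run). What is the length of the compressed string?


Input: bcaacb
Runs:
  'b' x 1 => "b1"
  'c' x 1 => "c1"
  'a' x 2 => "a2"
  'c' x 1 => "c1"
  'b' x 1 => "b1"
Compressed: "b1c1a2c1b1"
Compressed length: 10

10


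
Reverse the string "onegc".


Input: onegc
Reading characters right to left:
  Position 4: 'c'
  Position 3: 'g'
  Position 2: 'e'
  Position 1: 'n'
  Position 0: 'o'
Reversed: cgeno

cgeno


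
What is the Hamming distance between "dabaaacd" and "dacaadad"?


Comparing "dabaaacd" and "dacaadad" position by position:
  Position 0: 'd' vs 'd' => same
  Position 1: 'a' vs 'a' => same
  Position 2: 'b' vs 'c' => differ
  Position 3: 'a' vs 'a' => same
  Position 4: 'a' vs 'a' => same
  Position 5: 'a' vs 'd' => differ
  Position 6: 'c' vs 'a' => differ
  Position 7: 'd' vs 'd' => same
Total differences (Hamming distance): 3

3


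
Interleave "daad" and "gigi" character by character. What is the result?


Interleaving "daad" and "gigi":
  Position 0: 'd' from first, 'g' from second => "dg"
  Position 1: 'a' from first, 'i' from second => "ai"
  Position 2: 'a' from first, 'g' from second => "ag"
  Position 3: 'd' from first, 'i' from second => "di"
Result: dgaiagdi

dgaiagdi


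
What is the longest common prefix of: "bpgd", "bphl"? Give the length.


Words: bpgd, bphl
  Position 0: all 'b' => match
  Position 1: all 'p' => match
  Position 2: ('g', 'h') => mismatch, stop
LCP = "bp" (length 2)

2


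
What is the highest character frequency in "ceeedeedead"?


Input: ceeedeedead
Character counts:
  'a': 1
  'c': 1
  'd': 3
  'e': 6
Maximum frequency: 6

6


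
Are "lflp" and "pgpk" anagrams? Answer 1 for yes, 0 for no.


Strings: "lflp", "pgpk"
Sorted first:  fllp
Sorted second: gkpp
Differ at position 0: 'f' vs 'g' => not anagrams

0


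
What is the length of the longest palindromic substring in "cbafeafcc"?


Input: "cbafeafcc"
Checking substrings for palindromes:
  [7:9] "cc" (len 2) => palindrome
Longest palindromic substring: "cc" with length 2

2


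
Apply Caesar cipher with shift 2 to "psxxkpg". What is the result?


Caesar cipher: shift "psxxkpg" by 2
  'p' (pos 15) + 2 = pos 17 = 'r'
  's' (pos 18) + 2 = pos 20 = 'u'
  'x' (pos 23) + 2 = pos 25 = 'z'
  'x' (pos 23) + 2 = pos 25 = 'z'
  'k' (pos 10) + 2 = pos 12 = 'm'
  'p' (pos 15) + 2 = pos 17 = 'r'
  'g' (pos 6) + 2 = pos 8 = 'i'
Result: ruzzmri

ruzzmri


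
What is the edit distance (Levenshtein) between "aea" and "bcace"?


Computing edit distance: "aea" -> "bcace"
DP table:
           b    c    a    c    e
      0    1    2    3    4    5
  a   1    1    2    2    3    4
  e   2    2    2    3    3    3
  a   3    3    3    2    3    4
Edit distance = dp[3][5] = 4

4


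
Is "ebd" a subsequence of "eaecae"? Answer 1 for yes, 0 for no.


Check if "ebd" is a subsequence of "eaecae"
Greedy scan:
  Position 0 ('e'): matches sub[0] = 'e'
  Position 1 ('a'): no match needed
  Position 2 ('e'): no match needed
  Position 3 ('c'): no match needed
  Position 4 ('a'): no match needed
  Position 5 ('e'): no match needed
Only matched 1/3 characters => not a subsequence

0


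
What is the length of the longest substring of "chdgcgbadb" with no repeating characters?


Input: "chdgcgbadb"
Sliding window (track last position of each char):
  Position 0 ('c'): window [0,0] length 1 -- new best
  Position 1 ('h'): window [0,1] length 2 -- new best
  Position 2 ('d'): window [0,2] length 3 -- new best
  Position 3 ('g'): window [0,3] length 4 -- new best
  Position 4 ('c'): repeat (last at 0), move window start to 1
  Position 4 ('c'): window [1,4] length 4
  Position 5 ('g'): repeat (last at 3), move window start to 4
  Position 5 ('g'): window [4,5] length 2
  Position 6 ('b'): window [4,6] length 3
  Position 7 ('a'): window [4,7] length 4
  Position 8 ('d'): window [4,8] length 5 -- new best
  Position 9 ('b'): repeat (last at 6), move window start to 7
  Position 9 ('b'): window [7,9] length 3
Longest substring with no repeats: "cgbad" with length 5

5


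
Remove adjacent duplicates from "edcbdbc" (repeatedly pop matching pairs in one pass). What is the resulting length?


Input: edcbdbc
Stack-based adjacent duplicate removal:
  Read 'e': push. Stack: e
  Read 'd': push. Stack: ed
  Read 'c': push. Stack: edc
  Read 'b': push. Stack: edcb
  Read 'd': push. Stack: edcbd
  Read 'b': push. Stack: edcbdb
  Read 'c': push. Stack: edcbdbc
Final stack: "edcbdbc" (length 7)

7


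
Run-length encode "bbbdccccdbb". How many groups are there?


Input: bbbdccccdbb
Scanning for consecutive runs:
  Group 1: 'b' x 3 (positions 0-2)
  Group 2: 'd' x 1 (positions 3-3)
  Group 3: 'c' x 4 (positions 4-7)
  Group 4: 'd' x 1 (positions 8-8)
  Group 5: 'b' x 2 (positions 9-10)
Total groups: 5

5


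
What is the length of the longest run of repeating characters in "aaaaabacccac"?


Input: "aaaaabacccac"
Scanning for longest run:
  Position 1 ('a'): continues run of 'a', length=2
  Position 2 ('a'): continues run of 'a', length=3
  Position 3 ('a'): continues run of 'a', length=4
  Position 4 ('a'): continues run of 'a', length=5
  Position 5 ('b'): new char, reset run to 1
  Position 6 ('a'): new char, reset run to 1
  Position 7 ('c'): new char, reset run to 1
  Position 8 ('c'): continues run of 'c', length=2
  Position 9 ('c'): continues run of 'c', length=3
  Position 10 ('a'): new char, reset run to 1
  Position 11 ('c'): new char, reset run to 1
Longest run: 'a' with length 5

5


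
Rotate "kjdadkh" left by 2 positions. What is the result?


Input: "kjdadkh", rotate left by 2
First 2 characters: "kj"
Remaining characters: "dadkh"
Concatenate remaining + first: "dadkh" + "kj" = "dadkhkj"

dadkhkj


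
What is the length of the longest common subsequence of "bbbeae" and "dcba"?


LCS of "bbbeae" and "dcba"
DP table:
           d    c    b    a
      0    0    0    0    0
  b   0    0    0    1    1
  b   0    0    0    1    1
  b   0    0    0    1    1
  e   0    0    0    1    1
  a   0    0    0    1    2
  e   0    0    0    1    2
LCS length = dp[6][4] = 2

2


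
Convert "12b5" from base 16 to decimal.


Input: "12b5" in base 16
Positional expansion:
  Digit '1' (value 1) x 16^3 = 4096
  Digit '2' (value 2) x 16^2 = 512
  Digit 'b' (value 11) x 16^1 = 176
  Digit '5' (value 5) x 16^0 = 5
Sum = 4789

4789


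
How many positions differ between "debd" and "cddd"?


Comparing "debd" and "cddd" position by position:
  Position 0: 'd' vs 'c' => DIFFER
  Position 1: 'e' vs 'd' => DIFFER
  Position 2: 'b' vs 'd' => DIFFER
  Position 3: 'd' vs 'd' => same
Positions that differ: 3

3


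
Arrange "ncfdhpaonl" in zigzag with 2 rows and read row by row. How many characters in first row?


Zigzag "ncfdhpaonl" into 2 rows:
Placing characters:
  'n' => row 0
  'c' => row 1
  'f' => row 0
  'd' => row 1
  'h' => row 0
  'p' => row 1
  'a' => row 0
  'o' => row 1
  'n' => row 0
  'l' => row 1
Rows:
  Row 0: "nfhan"
  Row 1: "cdpol"
First row length: 5

5


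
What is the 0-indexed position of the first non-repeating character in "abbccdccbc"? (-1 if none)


Input: abbccdccbc
Character frequencies:
  'a': 1
  'b': 3
  'c': 5
  'd': 1
Scanning left to right for freq == 1:
  Position 0 ('a'): unique! => answer = 0

0


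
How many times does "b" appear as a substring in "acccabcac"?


Searching for "b" in "acccabcac"
Scanning each position:
  Position 0: "a" => no
  Position 1: "c" => no
  Position 2: "c" => no
  Position 3: "c" => no
  Position 4: "a" => no
  Position 5: "b" => MATCH
  Position 6: "c" => no
  Position 7: "a" => no
  Position 8: "c" => no
Total occurrences: 1

1


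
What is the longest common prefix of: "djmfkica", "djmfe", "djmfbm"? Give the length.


Words: djmfkica, djmfe, djmfbm
  Position 0: all 'd' => match
  Position 1: all 'j' => match
  Position 2: all 'm' => match
  Position 3: all 'f' => match
  Position 4: ('k', 'e', 'b') => mismatch, stop
LCP = "djmf" (length 4)

4


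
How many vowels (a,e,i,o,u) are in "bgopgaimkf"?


Input: bgopgaimkf
Checking each character:
  'b' at position 0: consonant
  'g' at position 1: consonant
  'o' at position 2: vowel (running total: 1)
  'p' at position 3: consonant
  'g' at position 4: consonant
  'a' at position 5: vowel (running total: 2)
  'i' at position 6: vowel (running total: 3)
  'm' at position 7: consonant
  'k' at position 8: consonant
  'f' at position 9: consonant
Total vowels: 3

3


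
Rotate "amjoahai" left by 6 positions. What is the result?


Input: "amjoahai", rotate left by 6
First 6 characters: "amjoah"
Remaining characters: "ai"
Concatenate remaining + first: "ai" + "amjoah" = "aiamjoah"

aiamjoah


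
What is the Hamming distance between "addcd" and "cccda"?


Comparing "addcd" and "cccda" position by position:
  Position 0: 'a' vs 'c' => differ
  Position 1: 'd' vs 'c' => differ
  Position 2: 'd' vs 'c' => differ
  Position 3: 'c' vs 'd' => differ
  Position 4: 'd' vs 'a' => differ
Total differences (Hamming distance): 5

5


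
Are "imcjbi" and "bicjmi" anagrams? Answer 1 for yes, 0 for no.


Strings: "imcjbi", "bicjmi"
Sorted first:  bciijm
Sorted second: bciijm
Sorted forms match => anagrams

1


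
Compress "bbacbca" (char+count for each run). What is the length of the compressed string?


Input: bbacbca
Runs:
  'b' x 2 => "b2"
  'a' x 1 => "a1"
  'c' x 1 => "c1"
  'b' x 1 => "b1"
  'c' x 1 => "c1"
  'a' x 1 => "a1"
Compressed: "b2a1c1b1c1a1"
Compressed length: 12

12


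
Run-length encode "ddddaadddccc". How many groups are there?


Input: ddddaadddccc
Scanning for consecutive runs:
  Group 1: 'd' x 4 (positions 0-3)
  Group 2: 'a' x 2 (positions 4-5)
  Group 3: 'd' x 3 (positions 6-8)
  Group 4: 'c' x 3 (positions 9-11)
Total groups: 4

4


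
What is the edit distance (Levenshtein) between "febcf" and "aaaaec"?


Computing edit distance: "febcf" -> "aaaaec"
DP table:
           a    a    a    a    e    c
      0    1    2    3    4    5    6
  f   1    1    2    3    4    5    6
  e   2    2    2    3    4    4    5
  b   3    3    3    3    4    5    5
  c   4    4    4    4    4    5    5
  f   5    5    5    5    5    5    6
Edit distance = dp[5][6] = 6

6


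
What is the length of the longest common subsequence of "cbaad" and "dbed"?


LCS of "cbaad" and "dbed"
DP table:
           d    b    e    d
      0    0    0    0    0
  c   0    0    0    0    0
  b   0    0    1    1    1
  a   0    0    1    1    1
  a   0    0    1    1    1
  d   0    1    1    1    2
LCS length = dp[5][4] = 2

2


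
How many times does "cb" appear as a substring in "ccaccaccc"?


Searching for "cb" in "ccaccaccc"
Scanning each position:
  Position 0: "cc" => no
  Position 1: "ca" => no
  Position 2: "ac" => no
  Position 3: "cc" => no
  Position 4: "ca" => no
  Position 5: "ac" => no
  Position 6: "cc" => no
  Position 7: "cc" => no
Total occurrences: 0

0


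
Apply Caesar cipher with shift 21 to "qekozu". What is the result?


Caesar cipher: shift "qekozu" by 21
  'q' (pos 16) + 21 = pos 11 = 'l'
  'e' (pos 4) + 21 = pos 25 = 'z'
  'k' (pos 10) + 21 = pos 5 = 'f'
  'o' (pos 14) + 21 = pos 9 = 'j'
  'z' (pos 25) + 21 = pos 20 = 'u'
  'u' (pos 20) + 21 = pos 15 = 'p'
Result: lzfjup

lzfjup


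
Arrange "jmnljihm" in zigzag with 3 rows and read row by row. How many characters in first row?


Zigzag "jmnljihm" into 3 rows:
Placing characters:
  'j' => row 0
  'm' => row 1
  'n' => row 2
  'l' => row 1
  'j' => row 0
  'i' => row 1
  'h' => row 2
  'm' => row 1
Rows:
  Row 0: "jj"
  Row 1: "mlim"
  Row 2: "nh"
First row length: 2

2


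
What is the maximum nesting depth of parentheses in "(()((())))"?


Input: "(()((())))"
Tracking depth:
  Position 0 '(': depth becomes 1
  Position 1 '(': depth becomes 2
  Position 2 ')': depth becomes 1
  Position 3 '(': depth becomes 2
  Position 4 '(': depth becomes 3
  Position 5 '(': depth becomes 4
  Position 6 ')': depth becomes 3
  Position 7 ')': depth becomes 2
  Position 8 ')': depth becomes 1
  Position 9 ')': depth becomes 0
Maximum depth reached: 4

4


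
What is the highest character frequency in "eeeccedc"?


Input: eeeccedc
Character counts:
  'c': 3
  'd': 1
  'e': 4
Maximum frequency: 4

4


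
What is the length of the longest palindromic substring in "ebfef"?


Input: "ebfef"
Checking substrings for palindromes:
  [2:5] "fef" (len 3) => palindrome
Longest palindromic substring: "fef" with length 3

3


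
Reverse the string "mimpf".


Input: mimpf
Reading characters right to left:
  Position 4: 'f'
  Position 3: 'p'
  Position 2: 'm'
  Position 1: 'i'
  Position 0: 'm'
Reversed: fpmim

fpmim


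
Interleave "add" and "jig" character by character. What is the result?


Interleaving "add" and "jig":
  Position 0: 'a' from first, 'j' from second => "aj"
  Position 1: 'd' from first, 'i' from second => "di"
  Position 2: 'd' from first, 'g' from second => "dg"
Result: ajdidg

ajdidg


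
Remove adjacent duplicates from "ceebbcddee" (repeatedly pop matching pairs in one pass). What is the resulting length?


Input: ceebbcddee
Stack-based adjacent duplicate removal:
  Read 'c': push. Stack: c
  Read 'e': push. Stack: ce
  Read 'e': matches stack top 'e' => pop. Stack: c
  Read 'b': push. Stack: cb
  Read 'b': matches stack top 'b' => pop. Stack: c
  Read 'c': matches stack top 'c' => pop. Stack: (empty)
  Read 'd': push. Stack: d
  Read 'd': matches stack top 'd' => pop. Stack: (empty)
  Read 'e': push. Stack: e
  Read 'e': matches stack top 'e' => pop. Stack: (empty)
Final stack: "" (length 0)

0


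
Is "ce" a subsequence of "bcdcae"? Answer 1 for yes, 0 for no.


Check if "ce" is a subsequence of "bcdcae"
Greedy scan:
  Position 0 ('b'): no match needed
  Position 1 ('c'): matches sub[0] = 'c'
  Position 2 ('d'): no match needed
  Position 3 ('c'): no match needed
  Position 4 ('a'): no match needed
  Position 5 ('e'): matches sub[1] = 'e'
All 2 characters matched => is a subsequence

1


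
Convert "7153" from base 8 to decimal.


Input: "7153" in base 8
Positional expansion:
  Digit '7' (value 7) x 8^3 = 3584
  Digit '1' (value 1) x 8^2 = 64
  Digit '5' (value 5) x 8^1 = 40
  Digit '3' (value 3) x 8^0 = 3
Sum = 3691

3691


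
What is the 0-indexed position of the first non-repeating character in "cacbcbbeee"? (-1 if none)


Input: cacbcbbeee
Character frequencies:
  'a': 1
  'b': 3
  'c': 3
  'e': 3
Scanning left to right for freq == 1:
  Position 0 ('c'): freq=3, skip
  Position 1 ('a'): unique! => answer = 1

1


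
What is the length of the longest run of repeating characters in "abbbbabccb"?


Input: "abbbbabccb"
Scanning for longest run:
  Position 1 ('b'): new char, reset run to 1
  Position 2 ('b'): continues run of 'b', length=2
  Position 3 ('b'): continues run of 'b', length=3
  Position 4 ('b'): continues run of 'b', length=4
  Position 5 ('a'): new char, reset run to 1
  Position 6 ('b'): new char, reset run to 1
  Position 7 ('c'): new char, reset run to 1
  Position 8 ('c'): continues run of 'c', length=2
  Position 9 ('b'): new char, reset run to 1
Longest run: 'b' with length 4

4


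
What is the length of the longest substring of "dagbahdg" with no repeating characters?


Input: "dagbahdg"
Sliding window (track last position of each char):
  Position 0 ('d'): window [0,0] length 1 -- new best
  Position 1 ('a'): window [0,1] length 2 -- new best
  Position 2 ('g'): window [0,2] length 3 -- new best
  Position 3 ('b'): window [0,3] length 4 -- new best
  Position 4 ('a'): repeat (last at 1), move window start to 2
  Position 4 ('a'): window [2,4] length 3
  Position 5 ('h'): window [2,5] length 4
  Position 6 ('d'): window [2,6] length 5 -- new best
  Position 7 ('g'): repeat (last at 2), move window start to 3
  Position 7 ('g'): window [3,7] length 5
Longest substring with no repeats: "gbahd" with length 5

5


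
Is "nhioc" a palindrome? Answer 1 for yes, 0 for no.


Input: nhioc
Reversed: coihn
  Compare pos 0 ('n') with pos 4 ('c'): MISMATCH
  Compare pos 1 ('h') with pos 3 ('o'): MISMATCH
Result: not a palindrome

0


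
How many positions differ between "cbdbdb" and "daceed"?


Comparing "cbdbdb" and "daceed" position by position:
  Position 0: 'c' vs 'd' => DIFFER
  Position 1: 'b' vs 'a' => DIFFER
  Position 2: 'd' vs 'c' => DIFFER
  Position 3: 'b' vs 'e' => DIFFER
  Position 4: 'd' vs 'e' => DIFFER
  Position 5: 'b' vs 'd' => DIFFER
Positions that differ: 6

6


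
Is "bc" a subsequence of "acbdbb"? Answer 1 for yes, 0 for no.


Check if "bc" is a subsequence of "acbdbb"
Greedy scan:
  Position 0 ('a'): no match needed
  Position 1 ('c'): no match needed
  Position 2 ('b'): matches sub[0] = 'b'
  Position 3 ('d'): no match needed
  Position 4 ('b'): no match needed
  Position 5 ('b'): no match needed
Only matched 1/2 characters => not a subsequence

0


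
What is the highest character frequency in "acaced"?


Input: acaced
Character counts:
  'a': 2
  'c': 2
  'd': 1
  'e': 1
Maximum frequency: 2

2


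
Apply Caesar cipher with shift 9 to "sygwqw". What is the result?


Caesar cipher: shift "sygwqw" by 9
  's' (pos 18) + 9 = pos 1 = 'b'
  'y' (pos 24) + 9 = pos 7 = 'h'
  'g' (pos 6) + 9 = pos 15 = 'p'
  'w' (pos 22) + 9 = pos 5 = 'f'
  'q' (pos 16) + 9 = pos 25 = 'z'
  'w' (pos 22) + 9 = pos 5 = 'f'
Result: bhpfzf

bhpfzf


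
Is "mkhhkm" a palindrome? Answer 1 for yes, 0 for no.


Input: mkhhkm
Reversed: mkhhkm
  Compare pos 0 ('m') with pos 5 ('m'): match
  Compare pos 1 ('k') with pos 4 ('k'): match
  Compare pos 2 ('h') with pos 3 ('h'): match
Result: palindrome

1


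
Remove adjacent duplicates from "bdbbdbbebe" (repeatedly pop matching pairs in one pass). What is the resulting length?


Input: bdbbdbbebe
Stack-based adjacent duplicate removal:
  Read 'b': push. Stack: b
  Read 'd': push. Stack: bd
  Read 'b': push. Stack: bdb
  Read 'b': matches stack top 'b' => pop. Stack: bd
  Read 'd': matches stack top 'd' => pop. Stack: b
  Read 'b': matches stack top 'b' => pop. Stack: (empty)
  Read 'b': push. Stack: b
  Read 'e': push. Stack: be
  Read 'b': push. Stack: beb
  Read 'e': push. Stack: bebe
Final stack: "bebe" (length 4)

4


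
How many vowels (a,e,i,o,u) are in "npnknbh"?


Input: npnknbh
Checking each character:
  'n' at position 0: consonant
  'p' at position 1: consonant
  'n' at position 2: consonant
  'k' at position 3: consonant
  'n' at position 4: consonant
  'b' at position 5: consonant
  'h' at position 6: consonant
Total vowels: 0

0


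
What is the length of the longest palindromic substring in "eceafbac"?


Input: "eceafbac"
Checking substrings for palindromes:
  [0:3] "ece" (len 3) => palindrome
Longest palindromic substring: "ece" with length 3

3


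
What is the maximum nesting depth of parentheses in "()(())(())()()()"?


Input: "()(())(())()()()"
Tracking depth:
  Position 0 '(': depth becomes 1
  Position 1 ')': depth becomes 0
  Position 2 '(': depth becomes 1
  Position 3 '(': depth becomes 2
  Position 4 ')': depth becomes 1
  Position 5 ')': depth becomes 0
  Position 6 '(': depth becomes 1
  Position 7 '(': depth becomes 2
  Position 8 ')': depth becomes 1
  Position 9 ')': depth becomes 0
  Position 10 '(': depth becomes 1
  Position 11 ')': depth becomes 0
  Position 12 '(': depth becomes 1
  Position 13 ')': depth becomes 0
  Position 14 '(': depth becomes 1
  Position 15 ')': depth becomes 0
Maximum depth reached: 2

2


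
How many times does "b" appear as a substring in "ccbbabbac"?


Searching for "b" in "ccbbabbac"
Scanning each position:
  Position 0: "c" => no
  Position 1: "c" => no
  Position 2: "b" => MATCH
  Position 3: "b" => MATCH
  Position 4: "a" => no
  Position 5: "b" => MATCH
  Position 6: "b" => MATCH
  Position 7: "a" => no
  Position 8: "c" => no
Total occurrences: 4

4


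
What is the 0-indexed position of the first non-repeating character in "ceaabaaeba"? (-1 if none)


Input: ceaabaaeba
Character frequencies:
  'a': 5
  'b': 2
  'c': 1
  'e': 2
Scanning left to right for freq == 1:
  Position 0 ('c'): unique! => answer = 0

0


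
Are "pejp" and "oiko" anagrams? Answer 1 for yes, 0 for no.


Strings: "pejp", "oiko"
Sorted first:  ejpp
Sorted second: ikoo
Differ at position 0: 'e' vs 'i' => not anagrams

0


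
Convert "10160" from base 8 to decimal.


Input: "10160" in base 8
Positional expansion:
  Digit '1' (value 1) x 8^4 = 4096
  Digit '0' (value 0) x 8^3 = 0
  Digit '1' (value 1) x 8^2 = 64
  Digit '6' (value 6) x 8^1 = 48
  Digit '0' (value 0) x 8^0 = 0
Sum = 4208

4208


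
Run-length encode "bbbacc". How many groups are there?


Input: bbbacc
Scanning for consecutive runs:
  Group 1: 'b' x 3 (positions 0-2)
  Group 2: 'a' x 1 (positions 3-3)
  Group 3: 'c' x 2 (positions 4-5)
Total groups: 3

3


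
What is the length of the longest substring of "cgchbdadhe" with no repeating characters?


Input: "cgchbdadhe"
Sliding window (track last position of each char):
  Position 0 ('c'): window [0,0] length 1 -- new best
  Position 1 ('g'): window [0,1] length 2 -- new best
  Position 2 ('c'): repeat (last at 0), move window start to 1
  Position 2 ('c'): window [1,2] length 2
  Position 3 ('h'): window [1,3] length 3 -- new best
  Position 4 ('b'): window [1,4] length 4 -- new best
  Position 5 ('d'): window [1,5] length 5 -- new best
  Position 6 ('a'): window [1,6] length 6 -- new best
  Position 7 ('d'): repeat (last at 5), move window start to 6
  Position 7 ('d'): window [6,7] length 2
  Position 8 ('h'): window [6,8] length 3
  Position 9 ('e'): window [6,9] length 4
Longest substring with no repeats: "gchbda" with length 6

6


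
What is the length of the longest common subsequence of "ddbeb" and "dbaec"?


LCS of "ddbeb" and "dbaec"
DP table:
           d    b    a    e    c
      0    0    0    0    0    0
  d   0    1    1    1    1    1
  d   0    1    1    1    1    1
  b   0    1    2    2    2    2
  e   0    1    2    2    3    3
  b   0    1    2    2    3    3
LCS length = dp[5][5] = 3

3


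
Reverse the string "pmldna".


Input: pmldna
Reading characters right to left:
  Position 5: 'a'
  Position 4: 'n'
  Position 3: 'd'
  Position 2: 'l'
  Position 1: 'm'
  Position 0: 'p'
Reversed: andlmp

andlmp


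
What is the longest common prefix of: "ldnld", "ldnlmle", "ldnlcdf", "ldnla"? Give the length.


Words: ldnld, ldnlmle, ldnlcdf, ldnla
  Position 0: all 'l' => match
  Position 1: all 'd' => match
  Position 2: all 'n' => match
  Position 3: all 'l' => match
  Position 4: ('d', 'm', 'c', 'a') => mismatch, stop
LCP = "ldnl" (length 4)

4


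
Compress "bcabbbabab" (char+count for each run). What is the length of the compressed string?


Input: bcabbbabab
Runs:
  'b' x 1 => "b1"
  'c' x 1 => "c1"
  'a' x 1 => "a1"
  'b' x 3 => "b3"
  'a' x 1 => "a1"
  'b' x 1 => "b1"
  'a' x 1 => "a1"
  'b' x 1 => "b1"
Compressed: "b1c1a1b3a1b1a1b1"
Compressed length: 16

16


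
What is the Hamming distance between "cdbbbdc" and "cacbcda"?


Comparing "cdbbbdc" and "cacbcda" position by position:
  Position 0: 'c' vs 'c' => same
  Position 1: 'd' vs 'a' => differ
  Position 2: 'b' vs 'c' => differ
  Position 3: 'b' vs 'b' => same
  Position 4: 'b' vs 'c' => differ
  Position 5: 'd' vs 'd' => same
  Position 6: 'c' vs 'a' => differ
Total differences (Hamming distance): 4

4


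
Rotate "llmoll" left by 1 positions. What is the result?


Input: "llmoll", rotate left by 1
First 1 characters: "l"
Remaining characters: "lmoll"
Concatenate remaining + first: "lmoll" + "l" = "lmolll"

lmolll


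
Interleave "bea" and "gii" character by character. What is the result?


Interleaving "bea" and "gii":
  Position 0: 'b' from first, 'g' from second => "bg"
  Position 1: 'e' from first, 'i' from second => "ei"
  Position 2: 'a' from first, 'i' from second => "ai"
Result: bgeiai

bgeiai


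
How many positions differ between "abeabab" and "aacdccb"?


Comparing "abeabab" and "aacdccb" position by position:
  Position 0: 'a' vs 'a' => same
  Position 1: 'b' vs 'a' => DIFFER
  Position 2: 'e' vs 'c' => DIFFER
  Position 3: 'a' vs 'd' => DIFFER
  Position 4: 'b' vs 'c' => DIFFER
  Position 5: 'a' vs 'c' => DIFFER
  Position 6: 'b' vs 'b' => same
Positions that differ: 5

5


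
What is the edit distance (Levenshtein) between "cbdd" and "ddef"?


Computing edit distance: "cbdd" -> "ddef"
DP table:
           d    d    e    f
      0    1    2    3    4
  c   1    1    2    3    4
  b   2    2    2    3    4
  d   3    2    2    3    4
  d   4    3    2    3    4
Edit distance = dp[4][4] = 4

4


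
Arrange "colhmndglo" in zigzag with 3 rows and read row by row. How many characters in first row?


Zigzag "colhmndglo" into 3 rows:
Placing characters:
  'c' => row 0
  'o' => row 1
  'l' => row 2
  'h' => row 1
  'm' => row 0
  'n' => row 1
  'd' => row 2
  'g' => row 1
  'l' => row 0
  'o' => row 1
Rows:
  Row 0: "cml"
  Row 1: "ohngo"
  Row 2: "ld"
First row length: 3

3


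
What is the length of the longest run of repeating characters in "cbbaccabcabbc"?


Input: "cbbaccabcabbc"
Scanning for longest run:
  Position 1 ('b'): new char, reset run to 1
  Position 2 ('b'): continues run of 'b', length=2
  Position 3 ('a'): new char, reset run to 1
  Position 4 ('c'): new char, reset run to 1
  Position 5 ('c'): continues run of 'c', length=2
  Position 6 ('a'): new char, reset run to 1
  Position 7 ('b'): new char, reset run to 1
  Position 8 ('c'): new char, reset run to 1
  Position 9 ('a'): new char, reset run to 1
  Position 10 ('b'): new char, reset run to 1
  Position 11 ('b'): continues run of 'b', length=2
  Position 12 ('c'): new char, reset run to 1
Longest run: 'b' with length 2

2


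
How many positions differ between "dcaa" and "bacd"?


Comparing "dcaa" and "bacd" position by position:
  Position 0: 'd' vs 'b' => DIFFER
  Position 1: 'c' vs 'a' => DIFFER
  Position 2: 'a' vs 'c' => DIFFER
  Position 3: 'a' vs 'd' => DIFFER
Positions that differ: 4

4


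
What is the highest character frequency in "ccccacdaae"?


Input: ccccacdaae
Character counts:
  'a': 3
  'c': 5
  'd': 1
  'e': 1
Maximum frequency: 5

5


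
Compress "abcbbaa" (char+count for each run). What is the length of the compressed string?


Input: abcbbaa
Runs:
  'a' x 1 => "a1"
  'b' x 1 => "b1"
  'c' x 1 => "c1"
  'b' x 2 => "b2"
  'a' x 2 => "a2"
Compressed: "a1b1c1b2a2"
Compressed length: 10

10


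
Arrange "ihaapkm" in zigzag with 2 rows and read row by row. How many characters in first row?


Zigzag "ihaapkm" into 2 rows:
Placing characters:
  'i' => row 0
  'h' => row 1
  'a' => row 0
  'a' => row 1
  'p' => row 0
  'k' => row 1
  'm' => row 0
Rows:
  Row 0: "iapm"
  Row 1: "hak"
First row length: 4

4


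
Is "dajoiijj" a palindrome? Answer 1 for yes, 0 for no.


Input: dajoiijj
Reversed: jjiiojad
  Compare pos 0 ('d') with pos 7 ('j'): MISMATCH
  Compare pos 1 ('a') with pos 6 ('j'): MISMATCH
  Compare pos 2 ('j') with pos 5 ('i'): MISMATCH
  Compare pos 3 ('o') with pos 4 ('i'): MISMATCH
Result: not a palindrome

0


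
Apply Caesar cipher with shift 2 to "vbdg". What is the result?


Caesar cipher: shift "vbdg" by 2
  'v' (pos 21) + 2 = pos 23 = 'x'
  'b' (pos 1) + 2 = pos 3 = 'd'
  'd' (pos 3) + 2 = pos 5 = 'f'
  'g' (pos 6) + 2 = pos 8 = 'i'
Result: xdfi

xdfi


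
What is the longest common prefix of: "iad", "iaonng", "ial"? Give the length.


Words: iad, iaonng, ial
  Position 0: all 'i' => match
  Position 1: all 'a' => match
  Position 2: ('d', 'o', 'l') => mismatch, stop
LCP = "ia" (length 2)

2


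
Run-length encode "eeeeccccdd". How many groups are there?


Input: eeeeccccdd
Scanning for consecutive runs:
  Group 1: 'e' x 4 (positions 0-3)
  Group 2: 'c' x 4 (positions 4-7)
  Group 3: 'd' x 2 (positions 8-9)
Total groups: 3

3


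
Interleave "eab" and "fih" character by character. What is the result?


Interleaving "eab" and "fih":
  Position 0: 'e' from first, 'f' from second => "ef"
  Position 1: 'a' from first, 'i' from second => "ai"
  Position 2: 'b' from first, 'h' from second => "bh"
Result: efaibh

efaibh


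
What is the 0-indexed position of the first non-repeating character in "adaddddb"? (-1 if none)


Input: adaddddb
Character frequencies:
  'a': 2
  'b': 1
  'd': 5
Scanning left to right for freq == 1:
  Position 0 ('a'): freq=2, skip
  Position 1 ('d'): freq=5, skip
  Position 2 ('a'): freq=2, skip
  Position 3 ('d'): freq=5, skip
  Position 4 ('d'): freq=5, skip
  Position 5 ('d'): freq=5, skip
  Position 6 ('d'): freq=5, skip
  Position 7 ('b'): unique! => answer = 7

7


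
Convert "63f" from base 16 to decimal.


Input: "63f" in base 16
Positional expansion:
  Digit '6' (value 6) x 16^2 = 1536
  Digit '3' (value 3) x 16^1 = 48
  Digit 'f' (value 15) x 16^0 = 15
Sum = 1599

1599


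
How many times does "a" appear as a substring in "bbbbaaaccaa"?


Searching for "a" in "bbbbaaaccaa"
Scanning each position:
  Position 0: "b" => no
  Position 1: "b" => no
  Position 2: "b" => no
  Position 3: "b" => no
  Position 4: "a" => MATCH
  Position 5: "a" => MATCH
  Position 6: "a" => MATCH
  Position 7: "c" => no
  Position 8: "c" => no
  Position 9: "a" => MATCH
  Position 10: "a" => MATCH
Total occurrences: 5

5


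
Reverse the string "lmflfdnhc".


Input: lmflfdnhc
Reading characters right to left:
  Position 8: 'c'
  Position 7: 'h'
  Position 6: 'n'
  Position 5: 'd'
  Position 4: 'f'
  Position 3: 'l'
  Position 2: 'f'
  Position 1: 'm'
  Position 0: 'l'
Reversed: chndflfml

chndflfml


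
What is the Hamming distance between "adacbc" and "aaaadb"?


Comparing "adacbc" and "aaaadb" position by position:
  Position 0: 'a' vs 'a' => same
  Position 1: 'd' vs 'a' => differ
  Position 2: 'a' vs 'a' => same
  Position 3: 'c' vs 'a' => differ
  Position 4: 'b' vs 'd' => differ
  Position 5: 'c' vs 'b' => differ
Total differences (Hamming distance): 4

4


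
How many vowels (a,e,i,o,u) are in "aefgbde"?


Input: aefgbde
Checking each character:
  'a' at position 0: vowel (running total: 1)
  'e' at position 1: vowel (running total: 2)
  'f' at position 2: consonant
  'g' at position 3: consonant
  'b' at position 4: consonant
  'd' at position 5: consonant
  'e' at position 6: vowel (running total: 3)
Total vowels: 3

3


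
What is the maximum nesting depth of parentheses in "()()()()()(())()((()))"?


Input: "()()()()()(())()((()))"
Tracking depth:
  Position 0 '(': depth becomes 1
  Position 1 ')': depth becomes 0
  Position 2 '(': depth becomes 1
  Position 3 ')': depth becomes 0
  Position 4 '(': depth becomes 1
  Position 5 ')': depth becomes 0
  Position 6 '(': depth becomes 1
  Position 7 ')': depth becomes 0
  Position 8 '(': depth becomes 1
  Position 9 ')': depth becomes 0
  Position 10 '(': depth becomes 1
  Position 11 '(': depth becomes 2
  Position 12 ')': depth becomes 1
  Position 13 ')': depth becomes 0
  Position 14 '(': depth becomes 1
  Position 15 ')': depth becomes 0
  Position 16 '(': depth becomes 1
  Position 17 '(': depth becomes 2
  Position 18 '(': depth becomes 3
  Position 19 ')': depth becomes 2
  Position 20 ')': depth becomes 1
  Position 21 ')': depth becomes 0
Maximum depth reached: 3

3


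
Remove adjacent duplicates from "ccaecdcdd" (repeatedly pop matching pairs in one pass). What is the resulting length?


Input: ccaecdcdd
Stack-based adjacent duplicate removal:
  Read 'c': push. Stack: c
  Read 'c': matches stack top 'c' => pop. Stack: (empty)
  Read 'a': push. Stack: a
  Read 'e': push. Stack: ae
  Read 'c': push. Stack: aec
  Read 'd': push. Stack: aecd
  Read 'c': push. Stack: aecdc
  Read 'd': push. Stack: aecdcd
  Read 'd': matches stack top 'd' => pop. Stack: aecdc
Final stack: "aecdc" (length 5)

5


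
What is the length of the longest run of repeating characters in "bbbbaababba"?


Input: "bbbbaababba"
Scanning for longest run:
  Position 1 ('b'): continues run of 'b', length=2
  Position 2 ('b'): continues run of 'b', length=3
  Position 3 ('b'): continues run of 'b', length=4
  Position 4 ('a'): new char, reset run to 1
  Position 5 ('a'): continues run of 'a', length=2
  Position 6 ('b'): new char, reset run to 1
  Position 7 ('a'): new char, reset run to 1
  Position 8 ('b'): new char, reset run to 1
  Position 9 ('b'): continues run of 'b', length=2
  Position 10 ('a'): new char, reset run to 1
Longest run: 'b' with length 4

4


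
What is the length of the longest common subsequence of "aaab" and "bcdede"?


LCS of "aaab" and "bcdede"
DP table:
           b    c    d    e    d    e
      0    0    0    0    0    0    0
  a   0    0    0    0    0    0    0
  a   0    0    0    0    0    0    0
  a   0    0    0    0    0    0    0
  b   0    1    1    1    1    1    1
LCS length = dp[4][6] = 1

1


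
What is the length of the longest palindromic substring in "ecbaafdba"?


Input: "ecbaafdba"
Checking substrings for palindromes:
  [3:5] "aa" (len 2) => palindrome
Longest palindromic substring: "aa" with length 2

2


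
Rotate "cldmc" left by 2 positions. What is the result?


Input: "cldmc", rotate left by 2
First 2 characters: "cl"
Remaining characters: "dmc"
Concatenate remaining + first: "dmc" + "cl" = "dmccl"

dmccl


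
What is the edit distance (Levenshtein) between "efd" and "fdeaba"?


Computing edit distance: "efd" -> "fdeaba"
DP table:
           f    d    e    a    b    a
      0    1    2    3    4    5    6
  e   1    1    2    2    3    4    5
  f   2    1    2    3    3    4    5
  d   3    2    1    2    3    4    5
Edit distance = dp[3][6] = 5

5


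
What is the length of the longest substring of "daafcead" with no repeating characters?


Input: "daafcead"
Sliding window (track last position of each char):
  Position 0 ('d'): window [0,0] length 1 -- new best
  Position 1 ('a'): window [0,1] length 2 -- new best
  Position 2 ('a'): repeat (last at 1), move window start to 2
  Position 2 ('a'): window [2,2] length 1
  Position 3 ('f'): window [2,3] length 2
  Position 4 ('c'): window [2,4] length 3 -- new best
  Position 5 ('e'): window [2,5] length 4 -- new best
  Position 6 ('a'): repeat (last at 2), move window start to 3
  Position 6 ('a'): window [3,6] length 4
  Position 7 ('d'): window [3,7] length 5 -- new best
Longest substring with no repeats: "fcead" with length 5

5
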